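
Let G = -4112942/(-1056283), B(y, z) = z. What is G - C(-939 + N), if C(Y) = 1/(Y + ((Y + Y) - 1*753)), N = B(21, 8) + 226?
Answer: 11796973939/3029419644 ≈ 3.8941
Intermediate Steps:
N = 234 (N = 8 + 226 = 234)
G = 4112942/1056283 (G = -4112942*(-1/1056283) = 4112942/1056283 ≈ 3.8938)
C(Y) = 1/(-753 + 3*Y) (C(Y) = 1/(Y + (2*Y - 753)) = 1/(Y + (-753 + 2*Y)) = 1/(-753 + 3*Y))
G - C(-939 + N) = 4112942/1056283 - 1/(3*(-251 + (-939 + 234))) = 4112942/1056283 - 1/(3*(-251 - 705)) = 4112942/1056283 - 1/(3*(-956)) = 4112942/1056283 - (-1)/(3*956) = 4112942/1056283 - 1*(-1/2868) = 4112942/1056283 + 1/2868 = 11796973939/3029419644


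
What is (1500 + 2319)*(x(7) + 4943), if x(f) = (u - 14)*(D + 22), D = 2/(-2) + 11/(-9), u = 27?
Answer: 59577673/3 ≈ 1.9859e+7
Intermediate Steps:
D = -20/9 (D = 2*(-½) + 11*(-⅑) = -1 - 11/9 = -20/9 ≈ -2.2222)
x(f) = 2314/9 (x(f) = (27 - 14)*(-20/9 + 22) = 13*(178/9) = 2314/9)
(1500 + 2319)*(x(7) + 4943) = (1500 + 2319)*(2314/9 + 4943) = 3819*(46801/9) = 59577673/3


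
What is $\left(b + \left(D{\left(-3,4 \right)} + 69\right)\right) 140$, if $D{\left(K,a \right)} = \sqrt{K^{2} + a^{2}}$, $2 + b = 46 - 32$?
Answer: $12040$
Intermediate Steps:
$b = 12$ ($b = -2 + \left(46 - 32\right) = -2 + 14 = 12$)
$\left(b + \left(D{\left(-3,4 \right)} + 69\right)\right) 140 = \left(12 + \left(\sqrt{\left(-3\right)^{2} + 4^{2}} + 69\right)\right) 140 = \left(12 + \left(\sqrt{9 + 16} + 69\right)\right) 140 = \left(12 + \left(\sqrt{25} + 69\right)\right) 140 = \left(12 + \left(5 + 69\right)\right) 140 = \left(12 + 74\right) 140 = 86 \cdot 140 = 12040$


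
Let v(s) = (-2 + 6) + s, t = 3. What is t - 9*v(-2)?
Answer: -15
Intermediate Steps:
v(s) = 4 + s
t - 9*v(-2) = 3 - 9*(4 - 2) = 3 - 9*2 = 3 - 18 = -15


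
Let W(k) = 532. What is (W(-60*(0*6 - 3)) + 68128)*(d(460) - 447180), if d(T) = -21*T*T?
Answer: -335800954800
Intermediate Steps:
d(T) = -21*T²
(W(-60*(0*6 - 3)) + 68128)*(d(460) - 447180) = (532 + 68128)*(-21*460² - 447180) = 68660*(-21*211600 - 447180) = 68660*(-4443600 - 447180) = 68660*(-4890780) = -335800954800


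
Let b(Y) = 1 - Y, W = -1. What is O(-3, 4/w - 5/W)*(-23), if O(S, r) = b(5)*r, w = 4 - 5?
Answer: 92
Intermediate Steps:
w = -1
O(S, r) = -4*r (O(S, r) = (1 - 1*5)*r = (1 - 5)*r = -4*r)
O(-3, 4/w - 5/W)*(-23) = -4*(4/(-1) - 5/(-1))*(-23) = -4*(4*(-1) - 5*(-1))*(-23) = -4*(-4 + 5)*(-23) = -4*1*(-23) = -4*(-23) = 92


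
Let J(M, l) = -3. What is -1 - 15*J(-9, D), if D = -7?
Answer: 44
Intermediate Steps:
-1 - 15*J(-9, D) = -1 - 15*(-3) = -1 + 45 = 44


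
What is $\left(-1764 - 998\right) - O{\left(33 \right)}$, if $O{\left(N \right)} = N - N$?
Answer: $-2762$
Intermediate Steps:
$O{\left(N \right)} = 0$
$\left(-1764 - 998\right) - O{\left(33 \right)} = \left(-1764 - 998\right) - 0 = \left(-1764 - 998\right) + 0 = -2762 + 0 = -2762$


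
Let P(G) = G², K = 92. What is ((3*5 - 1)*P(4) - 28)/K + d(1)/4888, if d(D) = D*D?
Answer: 239535/112424 ≈ 2.1306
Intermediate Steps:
d(D) = D²
((3*5 - 1)*P(4) - 28)/K + d(1)/4888 = ((3*5 - 1)*4² - 28)/92 + 1²/4888 = ((15 - 1)*16 - 28)*(1/92) + 1*(1/4888) = (14*16 - 28)*(1/92) + 1/4888 = (224 - 28)*(1/92) + 1/4888 = 196*(1/92) + 1/4888 = 49/23 + 1/4888 = 239535/112424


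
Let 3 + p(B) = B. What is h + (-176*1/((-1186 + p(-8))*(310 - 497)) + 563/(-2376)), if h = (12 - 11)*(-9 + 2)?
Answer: -38882119/5372136 ≈ -7.2377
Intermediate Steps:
p(B) = -3 + B
h = -7 (h = 1*(-7) = -7)
h + (-176*1/((-1186 + p(-8))*(310 - 497)) + 563/(-2376)) = -7 + (-176*1/((-1186 + (-3 - 8))*(310 - 497)) + 563/(-2376)) = -7 + (-176*(-1/(187*(-1186 - 11))) + 563*(-1/2376)) = -7 + (-176/((-187*(-1197))) - 563/2376) = -7 + (-176/223839 - 563/2376) = -7 + (-176*1/223839 - 563/2376) = -7 + (-16/20349 - 563/2376) = -7 - 1277167/5372136 = -38882119/5372136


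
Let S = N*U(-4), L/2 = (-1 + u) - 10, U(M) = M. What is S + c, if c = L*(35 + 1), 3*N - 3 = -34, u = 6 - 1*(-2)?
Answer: -524/3 ≈ -174.67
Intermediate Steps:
u = 8 (u = 6 + 2 = 8)
N = -31/3 (N = 1 + (1/3)*(-34) = 1 - 34/3 = -31/3 ≈ -10.333)
L = -6 (L = 2*((-1 + 8) - 10) = 2*(7 - 10) = 2*(-3) = -6)
c = -216 (c = -6*(35 + 1) = -6*36 = -216)
S = 124/3 (S = -31/3*(-4) = 124/3 ≈ 41.333)
S + c = 124/3 - 216 = -524/3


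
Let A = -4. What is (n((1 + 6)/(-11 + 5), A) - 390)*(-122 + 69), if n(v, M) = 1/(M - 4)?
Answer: 165413/8 ≈ 20677.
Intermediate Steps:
n(v, M) = 1/(-4 + M)
(n((1 + 6)/(-11 + 5), A) - 390)*(-122 + 69) = (1/(-4 - 4) - 390)*(-122 + 69) = (1/(-8) - 390)*(-53) = (-1/8 - 390)*(-53) = -3121/8*(-53) = 165413/8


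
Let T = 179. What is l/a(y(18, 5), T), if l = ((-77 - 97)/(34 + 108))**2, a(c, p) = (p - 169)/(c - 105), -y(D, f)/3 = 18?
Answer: -1203471/50410 ≈ -23.874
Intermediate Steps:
y(D, f) = -54 (y(D, f) = -3*18 = -54)
a(c, p) = (-169 + p)/(-105 + c)
l = 7569/5041 (l = (-174/142)**2 = (-174*1/142)**2 = (-87/71)**2 = 7569/5041 ≈ 1.5015)
l/a(y(18, 5), T) = 7569/(5041*(((-169 + 179)/(-105 - 54)))) = 7569/(5041*((10/(-159)))) = 7569/(5041*((-1/159*10))) = 7569/(5041*(-10/159)) = (7569/5041)*(-159/10) = -1203471/50410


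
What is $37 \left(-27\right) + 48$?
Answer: $-951$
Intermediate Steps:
$37 \left(-27\right) + 48 = -999 + 48 = -951$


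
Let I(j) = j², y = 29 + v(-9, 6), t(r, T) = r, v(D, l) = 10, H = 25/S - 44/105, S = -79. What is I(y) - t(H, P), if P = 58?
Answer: 12622796/8295 ≈ 1521.7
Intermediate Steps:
H = -6101/8295 (H = 25/(-79) - 44/105 = 25*(-1/79) - 44*1/105 = -25/79 - 44/105 = -6101/8295 ≈ -0.73550)
y = 39 (y = 29 + 10 = 39)
I(y) - t(H, P) = 39² - 1*(-6101/8295) = 1521 + 6101/8295 = 12622796/8295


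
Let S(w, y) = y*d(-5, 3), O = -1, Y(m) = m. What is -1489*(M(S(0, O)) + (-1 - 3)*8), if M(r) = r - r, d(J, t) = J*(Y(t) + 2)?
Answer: 47648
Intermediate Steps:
d(J, t) = J*(2 + t) (d(J, t) = J*(t + 2) = J*(2 + t))
S(w, y) = -25*y (S(w, y) = y*(-5*(2 + 3)) = y*(-5*5) = y*(-25) = -25*y)
M(r) = 0
-1489*(M(S(0, O)) + (-1 - 3)*8) = -1489*(0 + (-1 - 3)*8) = -1489*(0 - 4*8) = -1489*(0 - 32) = -1489*(-32) = 47648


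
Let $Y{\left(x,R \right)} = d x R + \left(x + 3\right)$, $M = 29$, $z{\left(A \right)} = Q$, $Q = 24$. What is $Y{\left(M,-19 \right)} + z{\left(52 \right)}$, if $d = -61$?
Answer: $33667$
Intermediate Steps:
$z{\left(A \right)} = 24$
$Y{\left(x,R \right)} = 3 + x - 61 R x$ ($Y{\left(x,R \right)} = - 61 x R + \left(x + 3\right) = - 61 R x + \left(3 + x\right) = 3 + x - 61 R x$)
$Y{\left(M,-19 \right)} + z{\left(52 \right)} = \left(3 + 29 - \left(-1159\right) 29\right) + 24 = \left(3 + 29 + 33611\right) + 24 = 33643 + 24 = 33667$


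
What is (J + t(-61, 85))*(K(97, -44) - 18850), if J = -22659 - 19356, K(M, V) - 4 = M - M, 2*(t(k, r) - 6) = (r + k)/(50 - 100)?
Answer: 19792653426/25 ≈ 7.9171e+8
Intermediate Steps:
t(k, r) = 6 - k/100 - r/100 (t(k, r) = 6 + ((r + k)/(50 - 100))/2 = 6 + ((k + r)/(-50))/2 = 6 + ((k + r)*(-1/50))/2 = 6 + (-k/50 - r/50)/2 = 6 + (-k/100 - r/100) = 6 - k/100 - r/100)
K(M, V) = 4 (K(M, V) = 4 + (M - M) = 4 + 0 = 4)
J = -42015
(J + t(-61, 85))*(K(97, -44) - 18850) = (-42015 + (6 - 1/100*(-61) - 1/100*85))*(4 - 18850) = (-42015 + (6 + 61/100 - 17/20))*(-18846) = (-42015 + 144/25)*(-18846) = -1050231/25*(-18846) = 19792653426/25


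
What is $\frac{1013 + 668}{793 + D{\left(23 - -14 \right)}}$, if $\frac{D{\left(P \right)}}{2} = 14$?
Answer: $\frac{1681}{821} \approx 2.0475$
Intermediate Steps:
$D{\left(P \right)} = 28$ ($D{\left(P \right)} = 2 \cdot 14 = 28$)
$\frac{1013 + 668}{793 + D{\left(23 - -14 \right)}} = \frac{1013 + 668}{793 + 28} = \frac{1681}{821}$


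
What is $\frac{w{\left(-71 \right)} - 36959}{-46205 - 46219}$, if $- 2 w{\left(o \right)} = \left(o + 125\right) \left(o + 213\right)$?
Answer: $\frac{40793}{92424} \approx 0.44137$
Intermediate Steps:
$w{\left(o \right)} = - \frac{\left(125 + o\right) \left(213 + o\right)}{2}$ ($w{\left(o \right)} = - \frac{\left(o + 125\right) \left(o + 213\right)}{2} = - \frac{\left(125 + o\right) \left(213 + o\right)}{2}$)
$\frac{w{\left(-71 \right)} - 36959}{-46205 - 46219} = \frac{\left(- \frac{26625}{2} - -11999 - \frac{\left(-71\right)^{2}}{2}\right) - 36959}{-46205 - 46219} = \frac{\left(- \frac{26625}{2} + 11999 - \frac{5041}{2}\right) - 36959}{-92424} = \left(\left(- \frac{26625}{2} + 11999 - \frac{5041}{2}\right) - 36959\right) \left(- \frac{1}{92424}\right) = \left(-3834 - 36959\right) \left(- \frac{1}{92424}\right) = \left(-40793\right) \left(- \frac{1}{92424}\right) = \frac{40793}{92424}$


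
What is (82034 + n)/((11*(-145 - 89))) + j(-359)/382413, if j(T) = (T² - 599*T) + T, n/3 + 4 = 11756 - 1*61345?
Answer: 8802828949/328110354 ≈ 26.829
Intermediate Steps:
n = -148779 (n = -12 + 3*(11756 - 1*61345) = -12 + 3*(11756 - 61345) = -12 + 3*(-49589) = -12 - 148767 = -148779)
j(T) = T² - 598*T
(82034 + n)/((11*(-145 - 89))) + j(-359)/382413 = (82034 - 148779)/((11*(-145 - 89))) - 359*(-598 - 359)/382413 = -66745/(11*(-234)) - 359*(-957)*(1/382413) = -66745/(-2574) + 343563*(1/382413) = -66745*(-1/2574) + 114521/127471 = 66745/2574 + 114521/127471 = 8802828949/328110354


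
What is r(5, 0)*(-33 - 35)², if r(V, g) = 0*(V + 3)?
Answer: 0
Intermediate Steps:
r(V, g) = 0 (r(V, g) = 0*(3 + V) = 0)
r(5, 0)*(-33 - 35)² = 0*(-33 - 35)² = 0*(-68)² = 0*4624 = 0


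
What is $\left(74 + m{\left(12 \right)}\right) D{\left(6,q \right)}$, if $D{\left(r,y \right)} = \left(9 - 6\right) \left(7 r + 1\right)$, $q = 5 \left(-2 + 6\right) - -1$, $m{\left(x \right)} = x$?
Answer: $11094$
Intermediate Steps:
$q = 21$ ($q = 5 \cdot 4 + 1 = 20 + 1 = 21$)
$D{\left(r,y \right)} = 3 + 21 r$ ($D{\left(r,y \right)} = 3 \left(1 + 7 r\right) = 3 + 21 r$)
$\left(74 + m{\left(12 \right)}\right) D{\left(6,q \right)} = \left(74 + 12\right) \left(3 + 21 \cdot 6\right) = 86 \left(3 + 126\right) = 86 \cdot 129 = 11094$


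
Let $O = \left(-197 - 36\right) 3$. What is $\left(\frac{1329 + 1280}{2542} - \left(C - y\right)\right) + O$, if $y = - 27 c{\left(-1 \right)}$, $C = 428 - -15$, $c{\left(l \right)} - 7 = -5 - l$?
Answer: $- \frac{3106257}{2542} \approx -1222.0$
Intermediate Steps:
$c{\left(l \right)} = 2 - l$ ($c{\left(l \right)} = 7 - \left(5 + l\right) = 2 - l$)
$C = 443$ ($C = 428 + 15 = 443$)
$O = -699$ ($O = \left(-197 - 36\right) 3 = \left(-233\right) 3 = -699$)
$y = -81$ ($y = - 27 \left(2 - -1\right) = - 27 \left(2 + 1\right) = \left(-27\right) 3 = -81$)
$\left(\frac{1329 + 1280}{2542} - \left(C - y\right)\right) + O = \left(\frac{1329 + 1280}{2542} - 524\right) - 699 = \left(2609 \cdot \frac{1}{2542} - 524\right) - 699 = \left(\frac{2609}{2542} - 524\right) - 699 = - \frac{1329399}{2542} - 699 = - \frac{3106257}{2542}$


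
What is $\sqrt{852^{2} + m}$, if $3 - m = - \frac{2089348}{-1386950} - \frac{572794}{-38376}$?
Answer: $\frac{\sqrt{142807061141623672704131}}{443546610} \approx 851.99$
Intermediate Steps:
$m = - \frac{178735169387}{13306398300}$ ($m = 3 - \left(- \frac{2089348}{-1386950} - \frac{572794}{-38376}\right) = 3 - \left(\left(-2089348\right) \left(- \frac{1}{1386950}\right) - - \frac{286397}{19188}\right) = 3 - \left(\frac{1044674}{693475} + \frac{286397}{19188}\right) = 3 - \frac{218654364287}{13306398300} = - \frac{178735169387}{13306398300} \approx -13.432$)
$\sqrt{852^{2} + m} = \sqrt{852^{2} - \frac{178735169387}{13306398300}} = \sqrt{725904 - \frac{178735169387}{13306398300}} = \sqrt{\frac{9658989016393813}{13306398300}} = \frac{\sqrt{142807061141623672704131}}{443546610}$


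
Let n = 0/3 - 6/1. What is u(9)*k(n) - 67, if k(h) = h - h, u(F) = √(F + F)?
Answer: -67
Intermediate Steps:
u(F) = √2*√F (u(F) = √(2*F) = √2*√F)
n = -6 (n = 0*(⅓) - 6*1 = 0 - 6 = -6)
k(h) = 0
u(9)*k(n) - 67 = (√2*√9)*0 - 67 = (√2*3)*0 - 67 = (3*√2)*0 - 67 = 0 - 67 = -67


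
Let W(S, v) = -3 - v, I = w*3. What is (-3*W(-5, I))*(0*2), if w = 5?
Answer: 0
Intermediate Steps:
I = 15 (I = 5*3 = 15)
(-3*W(-5, I))*(0*2) = (-3*(-3 - 1*15))*(0*2) = -3*(-3 - 15)*0 = -3*(-18)*0 = 54*0 = 0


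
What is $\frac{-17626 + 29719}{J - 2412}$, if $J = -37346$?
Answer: $- \frac{12093}{39758} \approx -0.30417$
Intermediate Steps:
$\frac{-17626 + 29719}{J - 2412} = \frac{-17626 + 29719}{-37346 - 2412} = \frac{12093}{-37346 - 2412} = \frac{12093}{-39758} = 12093 \left(- \frac{1}{39758}\right) = - \frac{12093}{39758}$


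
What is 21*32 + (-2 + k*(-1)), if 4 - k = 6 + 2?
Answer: 674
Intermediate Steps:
k = -4 (k = 4 - (6 + 2) = 4 - 1*8 = 4 - 8 = -4)
21*32 + (-2 + k*(-1)) = 21*32 + (-2 - 4*(-1)) = 672 + (-2 + 4) = 672 + 2 = 674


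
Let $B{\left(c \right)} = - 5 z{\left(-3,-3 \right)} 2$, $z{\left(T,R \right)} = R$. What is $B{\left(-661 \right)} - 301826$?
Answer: $-301796$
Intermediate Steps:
$B{\left(c \right)} = 30$ ($B{\left(c \right)} = \left(-5\right) \left(-3\right) 2 = 15 \cdot 2 = 30$)
$B{\left(-661 \right)} - 301826 = 30 - 301826 = -301796$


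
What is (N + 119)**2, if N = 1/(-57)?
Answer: 45995524/3249 ≈ 14157.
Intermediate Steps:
N = -1/57 ≈ -0.017544
(N + 119)**2 = (-1/57 + 119)**2 = (6782/57)**2 = 45995524/3249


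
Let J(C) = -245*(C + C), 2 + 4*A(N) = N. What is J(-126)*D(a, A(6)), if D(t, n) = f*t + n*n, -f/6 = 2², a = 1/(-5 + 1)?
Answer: 432180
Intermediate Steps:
A(N) = -½ + N/4
J(C) = -490*C
a = -¼ (a = 1/(-4) = -¼ ≈ -0.25000)
f = -24 (f = -6*2² = -6*4 = -24)
D(t, n) = n² - 24*t (D(t, n) = -24*t + n*n = -24*t + n² = n² - 24*t)
J(-126)*D(a, A(6)) = (-490*(-126))*((-½ + (¼)*6)² - 24*(-¼)) = 61740*((-½ + 3/2)² + 6) = 61740*(1² + 6) = 61740*(1 + 6) = 61740*7 = 432180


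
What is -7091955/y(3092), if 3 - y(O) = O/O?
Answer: -7091955/2 ≈ -3.5460e+6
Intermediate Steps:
y(O) = 2 (y(O) = 3 - O/O = 3 - 1*1 = 3 - 1 = 2)
-7091955/y(3092) = -7091955/2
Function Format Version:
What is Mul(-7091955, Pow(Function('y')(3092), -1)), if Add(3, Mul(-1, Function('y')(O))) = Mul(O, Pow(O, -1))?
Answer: Rational(-7091955, 2) ≈ -3.5460e+6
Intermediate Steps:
Function('y')(O) = 2 (Function('y')(O) = Add(3, Mul(-1, Mul(O, Pow(O, -1)))) = Add(3, Mul(-1, 1)) = Add(3, -1) = 2)
Mul(-7091955, Pow(Function('y')(3092), -1)) = Mul(-7091955, Pow(2, -1)) = Mul(-7091955, Rational(1, 2)) = Rational(-7091955, 2)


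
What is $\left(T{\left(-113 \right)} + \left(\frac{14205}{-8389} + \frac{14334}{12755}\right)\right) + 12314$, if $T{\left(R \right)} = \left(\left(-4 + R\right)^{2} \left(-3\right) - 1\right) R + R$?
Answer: $\frac{497866520703226}{107001695} \approx 4.6529 \cdot 10^{6}$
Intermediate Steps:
$T{\left(R \right)} = R + R \left(-1 - 3 \left(-4 + R\right)^{2}\right)$ ($T{\left(R \right)} = \left(- 3 \left(-4 + R\right)^{2} - 1\right) R + R = \left(-1 - 3 \left(-4 + R\right)^{2}\right) R + R = R \left(-1 - 3 \left(-4 + R\right)^{2}\right) + R = R + R \left(-1 - 3 \left(-4 + R\right)^{2}\right)$)
$\left(T{\left(-113 \right)} + \left(\frac{14205}{-8389} + \frac{14334}{12755}\right)\right) + 12314 = \left(\left(-3\right) \left(-113\right) \left(-4 - 113\right)^{2} + \left(\frac{14205}{-8389} + \frac{14334}{12755}\right)\right) + 12314 = \left(\left(-3\right) \left(-113\right) \left(-117\right)^{2} + \left(14205 \left(- \frac{1}{8389}\right) + 14334 \cdot \frac{1}{12755}\right)\right) + 12314 = \left(\left(-3\right) \left(-113\right) 13689 + \left(- \frac{14205}{8389} + \frac{14334}{12755}\right)\right) + 12314 = \left(4640571 - \frac{60936849}{107001695}\right) + 12314 = \frac{496548901830996}{107001695} + 12314 = \frac{497866520703226}{107001695}$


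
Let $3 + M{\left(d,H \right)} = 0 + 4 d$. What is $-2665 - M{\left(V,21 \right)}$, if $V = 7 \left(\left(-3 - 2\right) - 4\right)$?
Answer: $-2410$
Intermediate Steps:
$V = -63$ ($V = 7 \left(-5 - 4\right) = 7 \left(-9\right) = -63$)
$M{\left(d,H \right)} = -3 + 4 d$ ($M{\left(d,H \right)} = -3 + \left(0 + 4 d\right) = -3 + 4 d$)
$-2665 - M{\left(V,21 \right)} = -2665 - \left(-3 + 4 \left(-63\right)\right) = -2665 - \left(-3 - 252\right) = -2665 - -255 = -2665 + 255 = -2410$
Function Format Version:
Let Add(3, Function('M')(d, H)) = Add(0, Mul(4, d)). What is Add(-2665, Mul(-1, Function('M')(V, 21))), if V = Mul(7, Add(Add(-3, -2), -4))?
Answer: -2410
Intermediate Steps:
V = -63 (V = Mul(7, Add(-5, -4)) = Mul(7, -9) = -63)
Function('M')(d, H) = Add(-3, Mul(4, d)) (Function('M')(d, H) = Add(-3, Add(0, Mul(4, d))) = Add(-3, Mul(4, d)))
Add(-2665, Mul(-1, Function('M')(V, 21))) = Add(-2665, Mul(-1, Add(-3, Mul(4, -63)))) = Add(-2665, Mul(-1, Add(-3, -252))) = Add(-2665, Mul(-1, -255)) = Add(-2665, 255) = -2410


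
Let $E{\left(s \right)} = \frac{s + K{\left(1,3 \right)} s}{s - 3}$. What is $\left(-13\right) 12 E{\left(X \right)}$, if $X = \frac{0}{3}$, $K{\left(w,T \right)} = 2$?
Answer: $0$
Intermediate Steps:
$X = 0$ ($X = 0 \cdot \frac{1}{3} = 0$)
$E{\left(s \right)} = \frac{3 s}{-3 + s}$ ($E{\left(s \right)} = \frac{s + 2 s}{s - 3} = \frac{3 s}{-3 + s}$)
$\left(-13\right) 12 E{\left(X \right)} = \left(-13\right) 12 \cdot 3 \cdot 0 \frac{1}{-3 + 0} = - 156 \cdot 3 \cdot 0 \frac{1}{-3} = - 156 \cdot 3 \cdot 0 \left(- \frac{1}{3}\right) = \left(-156\right) 0 = 0$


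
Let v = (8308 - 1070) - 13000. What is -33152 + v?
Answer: -38914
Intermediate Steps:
v = -5762 (v = 7238 - 13000 = -5762)
-33152 + v = -33152 - 5762 = -38914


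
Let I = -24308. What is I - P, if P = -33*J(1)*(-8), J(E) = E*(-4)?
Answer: -23252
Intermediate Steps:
J(E) = -4*E
P = -1056 (P = -(-132)*(-8) = -33*(-4)*(-8) = 132*(-8) = -1056)
I - P = -24308 - 1*(-1056) = -24308 + 1056 = -23252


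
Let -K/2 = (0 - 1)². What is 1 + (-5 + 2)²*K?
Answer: -17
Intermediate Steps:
K = -2 (K = -2*(0 - 1)² = -2*(-1)² = -2*1 = -2)
1 + (-5 + 2)²*K = 1 + (-5 + 2)²*(-2) = 1 + (-3)²*(-2) = 1 + 9*(-2) = 1 - 18 = -17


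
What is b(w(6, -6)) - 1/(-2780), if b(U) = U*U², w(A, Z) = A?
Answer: 600481/2780 ≈ 216.00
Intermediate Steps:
b(U) = U³
b(w(6, -6)) - 1/(-2780) = 6³ - 1/(-2780) = 216 - 1*(-1/2780) = 216 + 1/2780 = 600481/2780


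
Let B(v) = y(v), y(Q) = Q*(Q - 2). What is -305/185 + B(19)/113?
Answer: 5058/4181 ≈ 1.2098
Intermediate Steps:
y(Q) = Q*(-2 + Q)
B(v) = v*(-2 + v)
-305/185 + B(19)/113 = -305/185 + (19*(-2 + 19))/113 = -305*1/185 + (19*17)*(1/113) = -61/37 + 323*(1/113) = -61/37 + 323/113 = 5058/4181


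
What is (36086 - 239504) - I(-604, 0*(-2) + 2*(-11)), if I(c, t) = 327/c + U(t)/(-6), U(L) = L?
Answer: -368599079/1812 ≈ -2.0342e+5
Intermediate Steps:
I(c, t) = 327/c - t/6 (I(c, t) = 327/c + t/(-6) = 327/c + t*(-1/6) = 327/c - t/6)
(36086 - 239504) - I(-604, 0*(-2) + 2*(-11)) = (36086 - 239504) - (327/(-604) - (0*(-2) + 2*(-11))/6) = -203418 - (327*(-1/604) - (0 - 22)/6) = -203418 - (-327/604 - 1/6*(-22)) = -203418 - (-327/604 + 11/3) = -203418 - 1*5663/1812 = -203418 - 5663/1812 = -368599079/1812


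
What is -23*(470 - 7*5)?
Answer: -10005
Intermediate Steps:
-23*(470 - 7*5) = -23*(470 - 35) = -23*435 = -10005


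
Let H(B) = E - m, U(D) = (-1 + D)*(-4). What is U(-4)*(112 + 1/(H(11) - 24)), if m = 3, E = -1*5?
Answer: 17915/8 ≈ 2239.4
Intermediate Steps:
U(D) = 4 - 4*D
E = -5
H(B) = -8 (H(B) = -5 - 1*3 = -5 - 3 = -8)
U(-4)*(112 + 1/(H(11) - 24)) = (4 - 4*(-4))*(112 + 1/(-8 - 24)) = (4 + 16)*(112 + 1/(-32)) = 20*(112 - 1/32) = 20*(3583/32) = 17915/8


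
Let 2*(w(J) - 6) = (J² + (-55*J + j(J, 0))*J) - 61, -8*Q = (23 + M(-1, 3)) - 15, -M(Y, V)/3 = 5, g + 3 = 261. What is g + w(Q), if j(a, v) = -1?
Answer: 13593/64 ≈ 212.39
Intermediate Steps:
g = 258 (g = -3 + 261 = 258)
M(Y, V) = -15 (M(Y, V) = -3*5 = -15)
Q = 7/8 (Q = -((23 - 15) - 15)/8 = -(8 - 15)/8 = -⅛*(-7) = 7/8 ≈ 0.87500)
w(J) = -49/2 + J²/2 + J*(-1 - 55*J)/2 (w(J) = 6 + ((J² + (-55*J - 1)*J) - 61)/2 = 6 + ((J² + (-1 - 55*J)*J) - 61)/2 = 6 + ((J² + J*(-1 - 55*J)) - 61)/2 = 6 + (-61 + J² + J*(-1 - 55*J))/2 = 6 + (-61/2 + J²/2 + J*(-1 - 55*J)/2) = -49/2 + J²/2 + J*(-1 - 55*J)/2)
g + w(Q) = 258 + (-49/2 - 27*(7/8)² - ½*7/8) = 258 + (-49/2 - 27*49/64 - 7/16) = 258 + (-49/2 - 1323/64 - 7/16) = 258 - 2919/64 = 13593/64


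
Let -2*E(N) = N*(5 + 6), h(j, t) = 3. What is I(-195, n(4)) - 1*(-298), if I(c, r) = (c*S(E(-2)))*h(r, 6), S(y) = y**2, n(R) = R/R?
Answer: -70487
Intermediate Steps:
E(N) = -11*N/2 (E(N) = -N*(5 + 6)/2 = -N*11/2 = -11*N/2)
n(R) = 1
I(c, r) = 363*c (I(c, r) = (c*(-11/2*(-2))**2)*3 = (c*11**2)*3 = (c*121)*3 = (121*c)*3 = 363*c)
I(-195, n(4)) - 1*(-298) = 363*(-195) - 1*(-298) = -70785 + 298 = -70487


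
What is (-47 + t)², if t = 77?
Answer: 900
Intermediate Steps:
(-47 + t)² = (-47 + 77)² = 30² = 900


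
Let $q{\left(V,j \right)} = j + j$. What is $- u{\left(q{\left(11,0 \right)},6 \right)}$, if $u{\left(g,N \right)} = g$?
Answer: $0$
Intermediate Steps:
$q{\left(V,j \right)} = 2 j$
$- u{\left(q{\left(11,0 \right)},6 \right)} = - 2 \cdot 0 = \left(-1\right) 0 = 0$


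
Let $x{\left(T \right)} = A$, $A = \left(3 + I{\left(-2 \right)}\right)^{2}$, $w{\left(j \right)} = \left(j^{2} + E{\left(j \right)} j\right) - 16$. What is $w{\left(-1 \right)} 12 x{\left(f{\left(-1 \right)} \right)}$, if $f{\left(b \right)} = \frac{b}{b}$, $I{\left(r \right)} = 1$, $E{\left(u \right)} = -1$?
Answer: $-2688$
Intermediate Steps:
$w{\left(j \right)} = -16 + j^{2} - j$ ($w{\left(j \right)} = \left(j^{2} - j\right) - 16 = -16 + j^{2} - j$)
$f{\left(b \right)} = 1$
$A = 16$ ($A = \left(3 + 1\right)^{2} = 4^{2} = 16$)
$x{\left(T \right)} = 16$
$w{\left(-1 \right)} 12 x{\left(f{\left(-1 \right)} \right)} = \left(-16 + \left(-1\right)^{2} - -1\right) 12 \cdot 16 = \left(-16 + 1 + 1\right) 12 \cdot 16 = \left(-14\right) 12 \cdot 16 = \left(-168\right) 16 = -2688$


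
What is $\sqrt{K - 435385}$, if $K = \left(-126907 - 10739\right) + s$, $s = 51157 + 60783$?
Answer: $i \sqrt{461091} \approx 679.04 i$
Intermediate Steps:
$s = 111940$
$K = -25706$ ($K = \left(-126907 - 10739\right) + 111940 = -137646 + 111940 = -25706$)
$\sqrt{K - 435385} = \sqrt{-25706 - 435385} = \sqrt{-461091} = i \sqrt{461091}$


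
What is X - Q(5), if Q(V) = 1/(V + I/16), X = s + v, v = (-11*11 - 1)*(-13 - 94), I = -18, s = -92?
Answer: 401814/31 ≈ 12962.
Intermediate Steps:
v = 13054 (v = (-121 - 1)*(-107) = -122*(-107) = 13054)
X = 12962 (X = -92 + 13054 = 12962)
Q(V) = 1/(-9/8 + V) (Q(V) = 1/(V - 18/16) = 1/(V - 18*1/16) = 1/(V - 9/8) = 1/(-9/8 + V))
X - Q(5) = 12962 - 8/(-9 + 8*5) = 12962 - 8/(-9 + 40) = 12962 - 8/31 = 401814/31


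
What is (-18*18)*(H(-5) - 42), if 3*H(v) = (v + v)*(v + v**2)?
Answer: 35208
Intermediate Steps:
H(v) = 2*v*(v + v**2)/3 (H(v) = ((v + v)*(v + v**2))/3 = ((2*v)*(v + v**2))/3 = (2*v*(v + v**2))/3 = 2*v*(v + v**2)/3)
(-18*18)*(H(-5) - 42) = (-18*18)*((2/3)*(-5)**2*(1 - 5) - 42) = -324*((2/3)*25*(-4) - 42) = -324*(-200/3 - 42) = -324*(-326/3) = 35208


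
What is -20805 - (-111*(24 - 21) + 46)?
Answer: -20518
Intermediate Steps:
-20805 - (-111*(24 - 21) + 46) = -20805 - (-111*3 + 46) = -20805 - (-333 + 46) = -20805 - 1*(-287) = -20805 + 287 = -20518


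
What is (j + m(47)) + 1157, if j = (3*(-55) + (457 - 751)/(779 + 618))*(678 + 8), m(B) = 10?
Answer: -156697815/1397 ≈ -1.1217e+5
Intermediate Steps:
j = -158328114/1397 (j = (-165 - 294/1397)*686 = -230799/1397*686 = -158328114/1397 ≈ -1.1333e+5)
(j + m(47)) + 1157 = (-158328114/1397 + 10) + 1157 = -158314144/1397 + 1157 = -156697815/1397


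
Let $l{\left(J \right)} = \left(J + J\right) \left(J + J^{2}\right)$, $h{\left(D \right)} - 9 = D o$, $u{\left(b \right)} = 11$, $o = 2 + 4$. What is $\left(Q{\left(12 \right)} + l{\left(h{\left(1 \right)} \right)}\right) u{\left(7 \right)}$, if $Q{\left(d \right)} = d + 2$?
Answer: $79354$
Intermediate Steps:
$o = 6$
$Q{\left(d \right)} = 2 + d$
$h{\left(D \right)} = 9 + 6 D$ ($h{\left(D \right)} = 9 + D 6 = 9 + 6 D$)
$l{\left(J \right)} = 2 J \left(J + J^{2}\right)$
$\left(Q{\left(12 \right)} + l{\left(h{\left(1 \right)} \right)}\right) u{\left(7 \right)} = \left(\left(2 + 12\right) + 2 \left(9 + 6 \cdot 1\right)^{2} \left(1 + \left(9 + 6 \cdot 1\right)\right)\right) 11 = \left(14 + 2 \left(9 + 6\right)^{2} \left(1 + \left(9 + 6\right)\right)\right) 11 = \left(14 + 2 \cdot 15^{2} \left(1 + 15\right)\right) 11 = \left(14 + 2 \cdot 225 \cdot 16\right) 11 = \left(14 + 7200\right) 11 = 7214 \cdot 11 = 79354$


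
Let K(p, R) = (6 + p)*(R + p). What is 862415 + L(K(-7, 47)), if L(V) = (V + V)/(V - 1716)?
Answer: 378600205/439 ≈ 8.6242e+5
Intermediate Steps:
L(V) = 2*V/(-1716 + V) (L(V) = (2*V)/(-1716 + V) = 2*V/(-1716 + V))
862415 + L(K(-7, 47)) = 862415 + 2*((-7)² + 6*47 + 6*(-7) + 47*(-7))/(-1716 + ((-7)² + 6*47 + 6*(-7) + 47*(-7))) = 862415 + 2*(49 + 282 - 42 - 329)/(-1716 + (49 + 282 - 42 - 329)) = 862415 + 2*(-40)/(-1716 - 40) = 862415 + 2*(-40)/(-1756) = 862415 + 2*(-40)*(-1/1756) = 862415 + 20/439 = 378600205/439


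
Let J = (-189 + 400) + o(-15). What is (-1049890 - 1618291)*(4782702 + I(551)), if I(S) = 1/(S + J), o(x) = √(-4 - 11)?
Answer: 2668181*(-4782702*√15 + 3644418925*I)/(√15 - 762*I) ≈ -1.2761e+13 + 16.0*I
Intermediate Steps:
o(x) = I*√15 (o(x) = √(-15) = I*√15)
J = 211 + I*√15 (J = (-189 + 400) + I*√15 = 211 + I*√15 ≈ 211.0 + 3.873*I)
I(S) = 1/(211 + S + I*√15) (I(S) = 1/(S + (211 + I*√15)) = 1/(211 + S + I*√15))
(-1049890 - 1618291)*(4782702 + I(551)) = (-1049890 - 1618291)*(4782702 + 1/(211 + 551 + I*√15)) = -2668181*(4782702 + 1/(762 + I*√15)) = -12761114605062 - 2668181/(762 + I*√15)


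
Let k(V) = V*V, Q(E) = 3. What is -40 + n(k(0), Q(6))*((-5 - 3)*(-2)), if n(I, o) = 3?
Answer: 8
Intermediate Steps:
k(V) = V²
-40 + n(k(0), Q(6))*((-5 - 3)*(-2)) = -40 + 3*((-5 - 3)*(-2)) = -40 + 3*(-8*(-2)) = -40 + 3*16 = -40 + 48 = 8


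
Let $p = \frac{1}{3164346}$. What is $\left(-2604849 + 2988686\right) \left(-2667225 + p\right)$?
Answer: $- \frac{3239593016072160613}{3164346} \approx -1.0238 \cdot 10^{12}$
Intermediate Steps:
$p = \frac{1}{3164346} \approx 3.1602 \cdot 10^{-7}$
$\left(-2604849 + 2988686\right) \left(-2667225 + p\right) = \left(-2604849 + 2988686\right) \left(-2667225 + \frac{1}{3164346}\right) = 383837 \left(- \frac{8440022759849}{3164346}\right) = - \frac{3239593016072160613}{3164346}$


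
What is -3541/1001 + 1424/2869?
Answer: -8733705/2871869 ≈ -3.0411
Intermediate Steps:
-3541/1001 + 1424/2869 = -8733705/2871869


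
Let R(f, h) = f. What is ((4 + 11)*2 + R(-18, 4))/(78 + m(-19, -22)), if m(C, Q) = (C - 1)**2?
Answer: 6/239 ≈ 0.025105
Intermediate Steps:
m(C, Q) = (-1 + C)**2
((4 + 11)*2 + R(-18, 4))/(78 + m(-19, -22)) = ((4 + 11)*2 - 18)/(78 + (-1 - 19)**2) = (15*2 - 18)/(78 + (-20)**2) = (30 - 18)/(78 + 400) = 12/478 = 12*(1/478) = 6/239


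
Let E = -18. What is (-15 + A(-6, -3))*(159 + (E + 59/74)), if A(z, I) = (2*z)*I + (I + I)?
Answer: 157395/74 ≈ 2127.0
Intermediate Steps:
A(z, I) = 2*I + 2*I*z (A(z, I) = 2*I*z + 2*I = 2*I + 2*I*z)
(-15 + A(-6, -3))*(159 + (E + 59/74)) = (-15 + 2*(-3)*(1 - 6))*(159 + (-18 + 59/74)) = (-15 + 2*(-3)*(-5))*(159 + (-18 + 59*(1/74))) = (-15 + 30)*(159 + (-18 + 59/74)) = 15*(159 - 1273/74) = 15*(10493/74) = 157395/74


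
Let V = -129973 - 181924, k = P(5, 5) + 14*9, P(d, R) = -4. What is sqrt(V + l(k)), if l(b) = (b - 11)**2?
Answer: 2*I*sqrt(74894) ≈ 547.33*I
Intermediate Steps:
k = 122 (k = -4 + 14*9 = -4 + 126 = 122)
l(b) = (-11 + b)**2
V = -311897
sqrt(V + l(k)) = sqrt(-311897 + (-11 + 122)**2) = sqrt(-311897 + 111**2) = sqrt(-311897 + 12321) = sqrt(-299576) = 2*I*sqrt(74894)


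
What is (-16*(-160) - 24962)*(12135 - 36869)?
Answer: 554091068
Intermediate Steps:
(-16*(-160) - 24962)*(12135 - 36869) = (2560 - 24962)*(-24734) = -22402*(-24734) = 554091068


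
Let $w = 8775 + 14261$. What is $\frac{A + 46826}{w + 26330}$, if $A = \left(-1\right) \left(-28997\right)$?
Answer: $\frac{75823}{49366} \approx 1.5359$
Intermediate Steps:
$w = 23036$
$A = 28997$
$\frac{A + 46826}{w + 26330} = \frac{28997 + 46826}{23036 + 26330} = \frac{75823}{49366}$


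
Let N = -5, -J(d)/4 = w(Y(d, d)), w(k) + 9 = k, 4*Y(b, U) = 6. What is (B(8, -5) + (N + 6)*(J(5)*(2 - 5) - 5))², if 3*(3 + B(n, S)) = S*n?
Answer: 111556/9 ≈ 12395.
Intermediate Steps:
Y(b, U) = 3/2 (Y(b, U) = (¼)*6 = 3/2)
w(k) = -9 + k
J(d) = 30 (J(d) = -4*(-9 + 3/2) = -4*(-15/2) = 30)
B(n, S) = -3 + S*n/3 (B(n, S) = -3 + (S*n)/3 = -3 + S*n/3)
(B(8, -5) + (N + 6)*(J(5)*(2 - 5) - 5))² = ((-3 + (⅓)*(-5)*8) + (-5 + 6)*(30*(2 - 5) - 5))² = ((-3 - 40/3) + 1*(30*(-3) - 5))² = (-49/3 + 1*(-90 - 5))² = (-49/3 + 1*(-95))² = (-49/3 - 95)² = (-334/3)² = 111556/9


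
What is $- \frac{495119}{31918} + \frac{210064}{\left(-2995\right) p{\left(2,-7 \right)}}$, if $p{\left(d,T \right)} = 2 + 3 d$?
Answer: $- \frac{2320984249}{95594410} \approx -24.28$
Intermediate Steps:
$- \frac{495119}{31918} + \frac{210064}{\left(-2995\right) p{\left(2,-7 \right)}} = - \frac{495119}{31918} + \frac{210064}{\left(-2995\right) \left(2 + 3 \cdot 2\right)} = \left(-495119\right) \frac{1}{31918} + \frac{210064}{\left(-2995\right) \left(2 + 6\right)} = - \frac{495119}{31918} + \frac{210064}{\left(-2995\right) 8} = - \frac{495119}{31918} + \frac{210064}{-23960} = - \frac{495119}{31918} + 210064 \left(- \frac{1}{23960}\right) = - \frac{495119}{31918} - \frac{26258}{2995} = - \frac{2320984249}{95594410}$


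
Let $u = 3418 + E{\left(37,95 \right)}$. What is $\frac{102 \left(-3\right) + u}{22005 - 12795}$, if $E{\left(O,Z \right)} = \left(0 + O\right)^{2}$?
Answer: $\frac{4481}{9210} \approx 0.48654$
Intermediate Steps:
$E{\left(O,Z \right)} = O^{2}$
$u = 4787$ ($u = 3418 + 37^{2} = 3418 + 1369 = 4787$)
$\frac{102 \left(-3\right) + u}{22005 - 12795} = \frac{102 \left(-3\right) + 4787}{22005 - 12795} = \frac{-306 + 4787}{9210} = 4481 \cdot \frac{1}{9210} = \frac{4481}{9210}$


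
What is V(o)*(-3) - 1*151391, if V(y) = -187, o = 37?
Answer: -150830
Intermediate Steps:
V(o)*(-3) - 1*151391 = -187*(-3) - 1*151391 = 561 - 151391 = -150830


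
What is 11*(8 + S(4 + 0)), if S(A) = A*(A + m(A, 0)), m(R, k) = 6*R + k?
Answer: 1320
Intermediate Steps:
m(R, k) = k + 6*R
S(A) = 7*A**2 (S(A) = A*(A + (0 + 6*A)) = A*(A + 6*A) = A*(7*A) = 7*A**2)
11*(8 + S(4 + 0)) = 11*(8 + 7*(4 + 0)**2) = 11*(8 + 7*4**2) = 11*(8 + 7*16) = 11*(8 + 112) = 11*120 = 1320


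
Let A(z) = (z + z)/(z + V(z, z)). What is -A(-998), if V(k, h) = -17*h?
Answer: ⅛ ≈ 0.12500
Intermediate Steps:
A(z) = -⅛ (A(z) = (z + z)/(z - 17*z) = (2*z)/((-16*z)) = (2*z)*(-1/(16*z)) = -⅛)
-A(-998) = -1*(-⅛) = ⅛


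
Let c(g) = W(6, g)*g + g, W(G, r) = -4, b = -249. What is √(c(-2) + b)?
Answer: 9*I*√3 ≈ 15.588*I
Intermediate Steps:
c(g) = -3*g (c(g) = -4*g + g = -3*g)
√(c(-2) + b) = √(-3*(-2) - 249) = √(6 - 249) = √(-243) = 9*I*√3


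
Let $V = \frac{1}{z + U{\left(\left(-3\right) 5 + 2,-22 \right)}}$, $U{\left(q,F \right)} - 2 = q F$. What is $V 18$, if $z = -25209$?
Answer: $- \frac{2}{2769} \approx -0.00072228$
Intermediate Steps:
$U{\left(q,F \right)} = 2 + F q$ ($U{\left(q,F \right)} = 2 + q F = 2 + F q$)
$V = - \frac{1}{24921}$ ($V = \frac{1}{-25209 - \left(-2 + 22 \left(\left(-3\right) 5 + 2\right)\right)} = \frac{1}{-25209 - \left(-2 + 22 \left(-15 + 2\right)\right)} = \frac{1}{-25209 + \left(2 - -286\right)} = \frac{1}{-25209 + \left(2 + 286\right)} = \frac{1}{-25209 + 288} = \frac{1}{-24921} = - \frac{1}{24921} \approx -4.0127 \cdot 10^{-5}$)
$V 18 = \left(- \frac{1}{24921}\right) 18 = - \frac{2}{2769}$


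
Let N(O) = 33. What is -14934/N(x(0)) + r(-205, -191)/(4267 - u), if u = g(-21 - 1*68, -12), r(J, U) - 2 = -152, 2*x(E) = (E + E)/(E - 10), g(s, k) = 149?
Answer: -10250527/22649 ≈ -452.58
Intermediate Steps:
x(E) = E/(-10 + E) (x(E) = ((E + E)/(E - 10))/2 = ((2*E)/(-10 + E))/2 = (2*E/(-10 + E))/2 = E/(-10 + E))
r(J, U) = -150 (r(J, U) = 2 - 152 = -150)
u = 149
-14934/N(x(0)) + r(-205, -191)/(4267 - u) = -14934/33 - 150/(4267 - 1*149) = -14934*1/33 - 150/(4267 - 149) = -4978/11 - 150/4118 = -4978/11 - 150*1/4118 = -4978/11 - 75/2059 = -10250527/22649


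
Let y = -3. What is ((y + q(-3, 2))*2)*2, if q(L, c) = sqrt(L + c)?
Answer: -12 + 4*I ≈ -12.0 + 4.0*I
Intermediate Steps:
((y + q(-3, 2))*2)*2 = ((-3 + sqrt(-3 + 2))*2)*2 = ((-3 + sqrt(-1))*2)*2 = ((-3 + I)*2)*2 = (-6 + 2*I)*2 = -12 + 4*I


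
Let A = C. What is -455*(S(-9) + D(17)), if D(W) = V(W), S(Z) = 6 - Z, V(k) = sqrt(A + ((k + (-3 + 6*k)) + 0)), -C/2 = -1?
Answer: -6825 - 455*sqrt(118) ≈ -11768.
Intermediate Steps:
C = 2 (C = -2*(-1) = 2)
A = 2
V(k) = sqrt(-1 + 7*k) (V(k) = sqrt(2 + ((k + (-3 + 6*k)) + 0)) = sqrt(2 + ((-3 + 7*k) + 0)) = sqrt(2 + (-3 + 7*k)) = sqrt(-1 + 7*k))
D(W) = sqrt(-1 + 7*W)
-455*(S(-9) + D(17)) = -455*((6 - 1*(-9)) + sqrt(-1 + 7*17)) = -455*((6 + 9) + sqrt(-1 + 119)) = -455*(15 + sqrt(118)) = -6825 - 455*sqrt(118)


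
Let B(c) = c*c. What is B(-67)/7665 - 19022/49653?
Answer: 25696229/126863415 ≈ 0.20255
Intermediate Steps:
B(c) = c²
B(-67)/7665 - 19022/49653 = (-67)²/7665 - 19022/49653 = 4489*(1/7665) - 19022*1/49653 = 4489/7665 - 19022/49653 = 25696229/126863415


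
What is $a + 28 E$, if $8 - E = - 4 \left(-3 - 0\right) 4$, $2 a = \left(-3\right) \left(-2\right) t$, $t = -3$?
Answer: $-1129$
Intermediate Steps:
$a = -9$ ($a = \frac{\left(-3\right) \left(-2\right) \left(-3\right)}{2} = \frac{6 \left(-3\right)}{2} = \frac{1}{2} \left(-18\right) = -9$)
$E = -40$ ($E = 8 - - 4 \left(-3 - 0\right) 4 = 8 - - 4 \left(-3 + 0\right) 4 = 8 - \left(-4\right) \left(-3\right) 4 = 8 - 12 \cdot 4 = 8 - 48 = -40$)
$a + 28 E = -9 + 28 \left(-40\right) = -9 - 1120 = -1129$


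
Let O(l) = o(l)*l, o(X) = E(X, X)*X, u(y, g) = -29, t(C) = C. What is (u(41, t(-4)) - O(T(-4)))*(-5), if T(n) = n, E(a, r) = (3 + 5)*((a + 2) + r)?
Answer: -3695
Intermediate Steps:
E(a, r) = 16 + 8*a + 8*r (E(a, r) = 8*((2 + a) + r) = 8*(2 + a + r) = 16 + 8*a + 8*r)
o(X) = X*(16 + 16*X) (o(X) = (16 + 8*X + 8*X)*X = (16 + 16*X)*X = X*(16 + 16*X))
O(l) = 16*l²*(1 + l) (O(l) = (16*l*(1 + l))*l = 16*l²*(1 + l))
(u(41, t(-4)) - O(T(-4)))*(-5) = (-29 - 16*(-4)²*(1 - 4))*(-5) = (-29 - 16*16*(-3))*(-5) = (-29 - 1*(-768))*(-5) = (-29 + 768)*(-5) = 739*(-5) = -3695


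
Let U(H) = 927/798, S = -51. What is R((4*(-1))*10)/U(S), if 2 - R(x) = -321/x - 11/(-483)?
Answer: -2220017/426420 ≈ -5.2062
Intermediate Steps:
U(H) = 309/266 (U(H) = 927*(1/798) = 309/266)
R(x) = 955/483 + 321/x (R(x) = 2 - (-321/x - 11/(-483)) = 2 - (-321/x - 11*(-1/483)) = 2 - (-321/x + 11/483) = 2 - (11/483 - 321/x) = 2 + (-11/483 + 321/x) = 955/483 + 321/x)
R((4*(-1))*10)/U(S) = (955/483 + 321/(((4*(-1))*10)))/(309/266) = (955/483 + 321/((-4*10)))*(266/309) = (955/483 + 321/(-40))*(266/309) = (955/483 + 321*(-1/40))*(266/309) = (955/483 - 321/40)*(266/309) = -116843/19320*266/309 = -2220017/426420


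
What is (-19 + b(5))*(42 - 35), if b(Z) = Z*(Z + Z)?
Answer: 217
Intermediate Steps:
b(Z) = 2*Z**2 (b(Z) = Z*(2*Z) = 2*Z**2)
(-19 + b(5))*(42 - 35) = (-19 + 2*5**2)*(42 - 35) = (-19 + 2*25)*7 = (-19 + 50)*7 = 31*7 = 217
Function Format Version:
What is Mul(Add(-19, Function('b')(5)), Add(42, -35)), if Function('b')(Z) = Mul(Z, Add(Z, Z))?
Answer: 217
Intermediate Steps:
Function('b')(Z) = Mul(2, Pow(Z, 2)) (Function('b')(Z) = Mul(Z, Mul(2, Z)) = Mul(2, Pow(Z, 2)))
Mul(Add(-19, Function('b')(5)), Add(42, -35)) = Mul(Add(-19, Mul(2, Pow(5, 2))), Add(42, -35)) = Mul(Add(-19, Mul(2, 25)), 7) = Mul(Add(-19, 50), 7) = Mul(31, 7) = 217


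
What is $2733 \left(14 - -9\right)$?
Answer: $62859$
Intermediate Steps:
$2733 \left(14 - -9\right) = 2733 \left(14 + 9\right) = 2733 \cdot 23 = 62859$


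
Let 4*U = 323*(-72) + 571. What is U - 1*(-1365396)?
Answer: 5438899/4 ≈ 1.3597e+6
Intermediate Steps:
U = -22685/4 (U = (323*(-72) + 571)/4 = (-23256 + 571)/4 = (¼)*(-22685) = -22685/4 ≈ -5671.3)
U - 1*(-1365396) = -22685/4 - 1*(-1365396) = -22685/4 + 1365396 = 5438899/4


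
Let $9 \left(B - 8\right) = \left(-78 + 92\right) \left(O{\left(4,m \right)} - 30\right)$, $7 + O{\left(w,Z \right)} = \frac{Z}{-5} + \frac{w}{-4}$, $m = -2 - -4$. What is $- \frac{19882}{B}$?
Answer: $\frac{149115}{388} \approx 384.32$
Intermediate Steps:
$m = 2$ ($m = -2 + 4 = 2$)
$O{\left(w,Z \right)} = -7 - \frac{w}{4} - \frac{Z}{5}$ ($O{\left(w,Z \right)} = -7 + \left(\frac{Z}{-5} + \frac{w}{-4}\right) = -7 + \left(Z \left(- \frac{1}{5}\right) + w \left(- \frac{1}{4}\right)\right) = -7 - \left(\frac{w}{4} + \frac{Z}{5}\right) = -7 - \frac{w}{4} - \frac{Z}{5}$)
$B = - \frac{776}{15}$ ($B = 8 + \frac{\left(-78 + 92\right) \left(\left(-7 - 1 - \frac{2}{5}\right) - 30\right)}{9} = 8 + \frac{14 \left(\left(-7 - 1 - \frac{2}{5}\right) - 30\right)}{9} = 8 + \frac{14 \left(- \frac{42}{5} - 30\right)}{9} = 8 + \frac{14 \left(- \frac{192}{5}\right)}{9} = 8 + \frac{1}{9} \left(- \frac{2688}{5}\right) = 8 - \frac{896}{15} = - \frac{776}{15} \approx -51.733$)
$- \frac{19882}{B} = - \frac{19882}{- \frac{776}{15}} = \left(-19882\right) \left(- \frac{15}{776}\right) = \frac{149115}{388}$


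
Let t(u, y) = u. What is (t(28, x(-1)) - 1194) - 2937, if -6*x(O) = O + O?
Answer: -4103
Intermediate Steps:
x(O) = -O/3 (x(O) = -(O + O)/6 = -O/3)
(t(28, x(-1)) - 1194) - 2937 = (28 - 1194) - 2937 = -1166 - 2937 = -4103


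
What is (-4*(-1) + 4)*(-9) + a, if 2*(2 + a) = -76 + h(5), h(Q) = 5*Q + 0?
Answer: -199/2 ≈ -99.500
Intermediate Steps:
h(Q) = 5*Q
a = -55/2 (a = -2 + (-76 + 5*5)/2 = -2 + (-76 + 25)/2 = -2 + (½)*(-51) = -2 - 51/2 = -55/2 ≈ -27.500)
(-4*(-1) + 4)*(-9) + a = (-4*(-1) + 4)*(-9) - 55/2 = (4 + 4)*(-9) - 55/2 = 8*(-9) - 55/2 = -72 - 55/2 = -199/2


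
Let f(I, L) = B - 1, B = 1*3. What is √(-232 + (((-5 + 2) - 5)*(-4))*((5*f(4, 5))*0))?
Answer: 2*I*√58 ≈ 15.232*I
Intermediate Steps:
B = 3
f(I, L) = 2 (f(I, L) = 3 - 1 = 2)
√(-232 + (((-5 + 2) - 5)*(-4))*((5*f(4, 5))*0)) = √(-232 + (((-5 + 2) - 5)*(-4))*((5*2)*0)) = √(-232 + ((-3 - 5)*(-4))*(10*0)) = √(-232 - 8*(-4)*0) = √(-232 + 32*0) = √(-232 + 0) = √(-232) = 2*I*√58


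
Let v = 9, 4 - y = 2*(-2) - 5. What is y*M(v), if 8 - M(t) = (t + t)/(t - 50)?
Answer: 4498/41 ≈ 109.71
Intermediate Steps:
y = 13 (y = 4 - (2*(-2) - 5) = 4 - (-4 - 5) = 4 - 1*(-9) = 4 + 9 = 13)
M(t) = 8 - 2*t/(-50 + t) (M(t) = 8 - (t + t)/(t - 50) = 8 - 2*t/(-50 + t))
y*M(v) = 13*(2*(-200 + 3*9)/(-50 + 9)) = 13*(2*(-200 + 27)/(-41)) = 13*(2*(-1/41)*(-173)) = 13*(346/41) = 4498/41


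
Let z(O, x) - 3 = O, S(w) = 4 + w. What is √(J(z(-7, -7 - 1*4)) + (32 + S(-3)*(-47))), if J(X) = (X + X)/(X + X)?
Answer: I*√14 ≈ 3.7417*I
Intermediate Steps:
z(O, x) = 3 + O
J(X) = 1 (J(X) = (2*X)/((2*X)) = (2*X)*(1/(2*X)) = 1)
√(J(z(-7, -7 - 1*4)) + (32 + S(-3)*(-47))) = √(1 + (32 + (4 - 3)*(-47))) = √(1 + (32 + 1*(-47))) = √(1 + (32 - 47)) = √(1 - 15) = √(-14) = I*√14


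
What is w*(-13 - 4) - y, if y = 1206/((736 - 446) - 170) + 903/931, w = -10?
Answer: 422887/2660 ≈ 158.98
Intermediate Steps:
y = 29313/2660 (y = 1206/(290 - 170) + 903*(1/931) = 1206/120 + 129/133 = 1206*(1/120) + 129/133 = 201/20 + 129/133 = 29313/2660 ≈ 11.020)
w*(-13 - 4) - y = -10*(-13 - 4) - 1*29313/2660 = -10*(-17) - 29313/2660 = 170 - 29313/2660 = 422887/2660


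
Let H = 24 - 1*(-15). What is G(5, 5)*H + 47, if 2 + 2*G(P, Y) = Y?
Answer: 211/2 ≈ 105.50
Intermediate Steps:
H = 39 (H = 24 + 15 = 39)
G(P, Y) = -1 + Y/2
G(5, 5)*H + 47 = (-1 + (½)*5)*39 + 47 = (-1 + 5/2)*39 + 47 = (3/2)*39 + 47 = 117/2 + 47 = 211/2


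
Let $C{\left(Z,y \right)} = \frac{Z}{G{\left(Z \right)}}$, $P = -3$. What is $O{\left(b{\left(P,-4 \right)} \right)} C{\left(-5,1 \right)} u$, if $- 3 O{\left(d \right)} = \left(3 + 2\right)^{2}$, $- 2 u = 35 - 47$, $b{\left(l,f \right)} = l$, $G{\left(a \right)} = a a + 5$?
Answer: $\frac{25}{3} \approx 8.3333$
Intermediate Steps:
$G{\left(a \right)} = 5 + a^{2}$ ($G{\left(a \right)} = a^{2} + 5 = 5 + a^{2}$)
$u = 6$ ($u = - \frac{35 - 47}{2} = \left(- \frac{1}{2}\right) \left(-12\right) = 6$)
$O{\left(d \right)} = - \frac{25}{3}$ ($O{\left(d \right)} = - \frac{\left(3 + 2\right)^{2}}{3} = - \frac{5^{2}}{3} = \left(- \frac{1}{3}\right) 25 = - \frac{25}{3}$)
$C{\left(Z,y \right)} = \frac{Z}{5 + Z^{2}}$
$O{\left(b{\left(P,-4 \right)} \right)} C{\left(-5,1 \right)} u = - \frac{25 \left(- \frac{5}{5 + \left(-5\right)^{2}}\right)}{3} \cdot 6 = - \frac{25 \left(- \frac{5}{5 + 25}\right)}{3} \cdot 6 = - \frac{25 \left(- \frac{5}{30}\right)}{3} \cdot 6 = - \frac{25 \left(\left(-5\right) \frac{1}{30}\right)}{3} \cdot 6 = \left(- \frac{25}{3}\right) \left(- \frac{1}{6}\right) 6 = \frac{25}{18} \cdot 6 = \frac{25}{3}$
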